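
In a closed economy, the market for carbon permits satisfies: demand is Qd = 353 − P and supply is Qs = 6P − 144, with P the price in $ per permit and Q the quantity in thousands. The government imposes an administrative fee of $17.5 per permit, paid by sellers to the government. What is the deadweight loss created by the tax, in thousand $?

Deadweight loss = $131.25 thousand.

Without the tax, 353 − P = 6P − 144 gives 7P = 497, so P* = $71 and Q* = 282.
With the tax collected from sellers, supply shifts: Qs = 6(P − 17.5) − 144.
Solving gives Q = 267 with consumers paying $86 and sellers receiving $68.5 (the $17.5 wedge).
Quantity falls by |ΔQ| = |282 − 267| = 15.
DWL = ½ · t · |ΔQ| = ½ · 17.5 · 15 = $131.25.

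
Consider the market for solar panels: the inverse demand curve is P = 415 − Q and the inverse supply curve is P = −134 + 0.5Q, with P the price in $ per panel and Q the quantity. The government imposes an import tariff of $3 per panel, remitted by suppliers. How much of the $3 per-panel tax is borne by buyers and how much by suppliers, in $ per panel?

Buyers bear $2 per panel; suppliers bear $1 per panel.

Inverting to Q(P) form: Qd = 415 − P; Qs = 2P + 268.
Before the tax: set 415 − P = 2P + 268 → P* = $49, Q* = 366.
With the tax collected from suppliers, supply shifts: Qs = 2(P − 3) + 268.
Solving gives Q = 364 with buyers paying $51 and suppliers receiving $48 (the $3 wedge).
Burden on buyers: $2; on suppliers: $1. (They sum to $3.)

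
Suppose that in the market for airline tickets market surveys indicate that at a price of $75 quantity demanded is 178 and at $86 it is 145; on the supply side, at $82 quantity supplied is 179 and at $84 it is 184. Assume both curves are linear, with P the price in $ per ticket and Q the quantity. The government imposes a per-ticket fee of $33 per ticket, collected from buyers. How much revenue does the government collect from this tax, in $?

Tax revenue = $4092.

Demand slope: (145 − 178)/(86 − 75) = -3, so Qd = 403 − 3P.
Supply slope: (184 − 179)/(84 − 82) = 2.5, so Qs = 2.5P − 26.
Before the tax: set 403 − 3P = 2.5P − 26 → P* = $78, Q* = 169.
With the tax collected from buyers, demand (in seller-price terms) shifts: Qd = 403 − 3(P + 33).
New equilibrium: buyers pay $93, producers receive $60, Q = 124. (Wedge: Pb − Ps = 33.)
Revenue = t · Q = 33 · 124 = $4092.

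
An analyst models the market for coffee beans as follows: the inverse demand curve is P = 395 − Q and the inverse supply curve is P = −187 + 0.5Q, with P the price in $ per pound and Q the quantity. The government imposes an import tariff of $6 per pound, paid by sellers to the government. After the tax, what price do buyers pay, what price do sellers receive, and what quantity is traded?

Buyers pay $11; sellers receive $5; quantity = 384.

Rewrite in direct form: Qd = 395 − P and Qs = 2P + 374.
Without the tax, 395 − P = 2P + 374 gives 3P = 21, so P* = $7 and Q* = 388.
With the tax collected from sellers, supply shifts: Qs = 2(P − 6) + 374.
New equilibrium: buyers pay $11, sellers receive $5, Q = 384. (Wedge: Pb − Ps = 6.)
The less price-elastic side of the market bears the larger share of a per-unit tax.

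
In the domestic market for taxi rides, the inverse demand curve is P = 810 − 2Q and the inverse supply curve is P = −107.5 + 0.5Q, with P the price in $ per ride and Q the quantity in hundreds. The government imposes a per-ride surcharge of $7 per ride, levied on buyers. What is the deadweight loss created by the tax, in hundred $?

Rewrite in direct form: Qd = 405 − 0.5P and Qs = 2P + 215.
Before the tax: set 405 − 0.5P = 2P + 215 → P* = $76, Q* = 367.
With the tax collected from buyers, demand (in seller-price terms) shifts: Qd = 405 − 0.5(P + 7).
New equilibrium: buyers pay $81.6, producers receive $74.6, Q = 364.2. (Wedge: Pb − Ps = 7.)
Quantity falls by |ΔQ| = |367 − 364.2| = 2.8.
DWL = ½ · t · |ΔQ| = ½ · 7 · 2.8 = $9.8.

Deadweight loss = $9.8 hundred.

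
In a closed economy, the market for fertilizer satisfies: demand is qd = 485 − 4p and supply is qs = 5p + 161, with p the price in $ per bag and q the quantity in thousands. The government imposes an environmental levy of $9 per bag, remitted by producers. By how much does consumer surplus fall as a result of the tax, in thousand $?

Without the tax, 485 − 4p = 5p + 161 gives 9p = 324, so p* = $36 and q* = 341.
With the tax collected from producers, supply shifts: qs = 5(p − 9) + 161.
Solving gives q = 321 with buyers paying $41 and producers receiving $32 (the $9 wedge).
ΔCS is the trapezoid between Q = 321 and Q = 341 of height $5: ½ · (341 + 321) · 5 = $1655.

Consumer surplus falls by $1655 thousand.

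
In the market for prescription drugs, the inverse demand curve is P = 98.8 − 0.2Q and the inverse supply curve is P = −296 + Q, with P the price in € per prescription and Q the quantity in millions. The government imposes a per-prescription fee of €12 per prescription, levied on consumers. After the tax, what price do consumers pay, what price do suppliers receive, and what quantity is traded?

Consumers pay €35; suppliers receive €23; quantity = 319.

Rewrite in direct form: Qd = 494 − 5P and Qs = P + 296.
Before the tax: set 494 − 5P = P + 296 → P* = €33, Q* = 329.
With the tax collected from consumers, demand (in seller-price terms) shifts: Qd = 494 − 5(P + 12).
Solving gives Q = 319 with consumers paying €35 and suppliers receiving €23 (the €12 wedge).
The less price-elastic side of the market bears the larger share of a per-unit tax.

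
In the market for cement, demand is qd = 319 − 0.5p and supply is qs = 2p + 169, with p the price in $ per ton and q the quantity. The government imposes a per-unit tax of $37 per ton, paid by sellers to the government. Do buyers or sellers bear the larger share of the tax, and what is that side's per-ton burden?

Buyers bear the larger share: $29.6 per ton.

Before the tax: set 319 − 0.5p = 2p + 169 → p* = $60, q* = 289.
With the tax collected from sellers, supply shifts: qs = 2(p − 37) + 169.
Solving gives q = 274.2 with buyers paying $89.6 and sellers receiving $52.6 (the $37 wedge).
Per-ton burden: buyers $29.6, sellers $7.4.
Buyers take the larger share because demand is less price-elastic here (demand slope 0.5 vs supply slope 2).
The less price-elastic side of the market bears the larger share of a per-unit tax.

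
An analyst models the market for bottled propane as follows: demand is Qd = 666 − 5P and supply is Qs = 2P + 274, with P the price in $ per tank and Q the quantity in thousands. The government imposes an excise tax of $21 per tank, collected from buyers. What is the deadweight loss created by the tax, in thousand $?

Deadweight loss = $315 thousand.

Without the tax, 666 − 5P = 2P + 274 gives 7P = 392, so P* = $56 and Q* = 386.
With the tax collected from buyers, demand (in seller-price terms) shifts: Qd = 666 − 5(P + 21).
Solving gives Q = 356 with buyers paying $62 and producers receiving $41 (the $21 wedge).
Quantity falls by |ΔQ| = |386 − 356| = 30.
DWL = ½ · t · |ΔQ| = ½ · 21 · 30 = $315.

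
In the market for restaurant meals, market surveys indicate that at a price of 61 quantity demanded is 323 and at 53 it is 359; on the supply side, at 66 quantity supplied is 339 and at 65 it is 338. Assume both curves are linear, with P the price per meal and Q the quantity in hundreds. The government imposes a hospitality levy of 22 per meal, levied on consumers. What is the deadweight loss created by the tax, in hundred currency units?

Demand slope: (359 − 323)/(53 − 61) = -4.5, so Qd = 597.5 − 4.5P.
Supply slope: (338 − 339)/(65 − 66) = 1, so Qs = P + 273.
Without the tax, 597.5 − 4.5P = P + 273 gives 5.5P = 324.5, so P* = 59 and Q* = 332.
With the tax collected from consumers, demand (in seller-price terms) shifts: Qd = 597.5 − 4.5(P + 22).
New equilibrium: consumers pay 63, sellers receive 41, Q = 314. (Wedge: Pb − Ps = 22.)
Quantity falls by |ΔQ| = |332 − 314| = 18.
DWL = ½ · t · |ΔQ| = ½ · 22 · 18 = 198.

Deadweight loss = 198 hundred.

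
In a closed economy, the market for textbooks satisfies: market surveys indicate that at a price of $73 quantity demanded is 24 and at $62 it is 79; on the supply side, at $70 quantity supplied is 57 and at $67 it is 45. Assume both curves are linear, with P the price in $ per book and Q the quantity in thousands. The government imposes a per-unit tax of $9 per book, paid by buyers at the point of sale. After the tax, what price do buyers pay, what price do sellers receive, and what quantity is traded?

Buyers pay $72; sellers receive $63; quantity = 29.

Demand slope: (79 − 24)/(62 − 73) = -5, so Qd = 389 − 5P.
Supply slope: (45 − 57)/(67 − 70) = 4, so Qs = 4P − 223.
Before the tax: set 389 − 5P = 4P − 223 → P* = $68, Q* = 49.
With the tax collected from buyers, demand (in seller-price terms) shifts: Qd = 389 − 5(P + 9).
Solving gives Q = 29 with buyers paying $72 and sellers receiving $63 (the $9 wedge).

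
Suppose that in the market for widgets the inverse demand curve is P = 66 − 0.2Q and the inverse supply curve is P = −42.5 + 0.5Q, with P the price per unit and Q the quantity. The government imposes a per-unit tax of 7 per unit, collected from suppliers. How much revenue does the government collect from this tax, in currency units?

Tax revenue = 1015.

Rewrite in direct form: Qd = 330 − 5P and Qs = 2P + 85.
Before the tax: set 330 − 5P = 2P + 85 → P* = 35, Q* = 155.
With the tax collected from suppliers, supply shifts: Qs = 2(P − 7) + 85.
New equilibrium: consumers pay 37, suppliers receive 30, Q = 145. (Wedge: Pb − Ps = 7.)
Revenue = t · Q = 7 · 145 = 1015.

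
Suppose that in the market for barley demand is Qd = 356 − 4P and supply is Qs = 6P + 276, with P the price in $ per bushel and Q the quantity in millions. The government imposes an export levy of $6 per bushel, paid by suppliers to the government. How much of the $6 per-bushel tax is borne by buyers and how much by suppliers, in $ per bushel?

Before the tax: set 356 − 4P = 6P + 276 → P* = $8, Q* = 324.
With the tax collected from suppliers, supply shifts: Qs = 6(P − 6) + 276.
Solving gives Q = 309.6 with buyers paying $11.6 and suppliers receiving $5.6 (the $6 wedge).
Burden on buyers: $3.6; on suppliers: $2.4. (They sum to $6.)

Buyers bear $3.6 per bushel; suppliers bear $2.4 per bushel.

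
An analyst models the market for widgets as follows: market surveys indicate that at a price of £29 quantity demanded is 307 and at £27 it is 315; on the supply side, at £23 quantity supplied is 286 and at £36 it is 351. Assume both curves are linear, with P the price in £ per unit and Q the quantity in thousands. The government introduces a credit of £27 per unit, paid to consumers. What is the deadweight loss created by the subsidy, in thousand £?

Demand slope: (315 − 307)/(27 − 29) = -4, so Qd = 423 − 4P.
Supply slope: (351 − 286)/(36 − 23) = 5, so Qs = 5P + 171.
Before the subsidy: set 423 − 4P = 5P + 171 → P* = £28, Q* = 311.
With a per-unit subsidy paid to consumers, each effectively pays P − 27, so demand becomes Qd = 423 − 4(P − 27).
Solving gives Q = 371 with consumers paying £13 and producers receiving £40 (the £27 wedge).
Quantity rises by |ΔQ| = |311 − 371| = 60.
DWL = ½ · t · |ΔQ| = ½ · 27 · 60 = £810.

Deadweight loss = £810 thousand.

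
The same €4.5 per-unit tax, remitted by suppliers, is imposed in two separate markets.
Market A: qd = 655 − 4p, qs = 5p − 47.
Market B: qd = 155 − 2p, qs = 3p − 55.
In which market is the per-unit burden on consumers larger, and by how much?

Market A: pre-tax p* = €78, q* = 343; post-tax q = 333; per-unit burden on consumers = €2.5.
Market B: pre-tax p* = €42, q* = 71; post-tax q = 65.6; per-unit burden on consumers = €2.7.
Difference: €2.5 vs €2.7 → market B is larger by €0.2.

Market B, by €0.2.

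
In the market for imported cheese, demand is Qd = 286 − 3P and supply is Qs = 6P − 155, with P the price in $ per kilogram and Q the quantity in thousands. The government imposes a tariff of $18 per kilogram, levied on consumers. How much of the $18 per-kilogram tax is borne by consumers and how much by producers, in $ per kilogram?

Consumers bear $12 per kilogram; producers bear $6 per kilogram.

Before the tax: set 286 − 3P = 6P − 155 → P* = $49, Q* = 139.
With the tax collected from consumers, demand (in seller-price terms) shifts: Qd = 286 − 3(P + 18).
New equilibrium: consumers pay $61, producers receive $43, Q = 103. (Wedge: Pb − Ps = 18.)
Burden on consumers: $12; on producers: $6. (They sum to $18.)
The less price-elastic side of the market bears the larger share of a per-unit tax.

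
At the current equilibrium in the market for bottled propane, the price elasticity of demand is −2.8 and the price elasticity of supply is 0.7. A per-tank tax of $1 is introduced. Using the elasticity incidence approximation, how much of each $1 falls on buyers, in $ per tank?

Incidence ratio: buyers' share ≈ εs / (εs + |εd|) = 0.7 / (0.7 + 2.8) = 0.2.
So buyers bear ≈ 0.2 × $1 = $0.2; sellers bear $0.8.

Buyers bear ≈ $0.2 per tank.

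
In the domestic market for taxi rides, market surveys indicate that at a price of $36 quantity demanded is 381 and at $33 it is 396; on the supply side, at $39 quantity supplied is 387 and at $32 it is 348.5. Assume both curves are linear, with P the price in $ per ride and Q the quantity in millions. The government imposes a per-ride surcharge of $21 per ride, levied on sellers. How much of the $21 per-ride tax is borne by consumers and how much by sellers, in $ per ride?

Demand slope: (396 − 381)/(33 − 36) = -5, so Qd = 561 − 5P.
Supply slope: (348.5 − 387)/(32 − 39) = 5.5, so Qs = 5.5P + 172.5.
Without the tax, 561 − 5P = 5.5P + 172.5 gives 10.5P = 388.5, so P* = $37 and Q* = 376.
With the tax collected from sellers, supply shifts: Qs = 5.5(P − 21) + 172.5.
Solving gives Q = 321 with consumers paying $48 and sellers receiving $27 (the $21 wedge).
Burden on consumers: $11; on sellers: $10. (They sum to $21.)
The less price-elastic side of the market bears the larger share of a per-unit tax.

Consumers bear $11 per ride; sellers bear $10 per ride.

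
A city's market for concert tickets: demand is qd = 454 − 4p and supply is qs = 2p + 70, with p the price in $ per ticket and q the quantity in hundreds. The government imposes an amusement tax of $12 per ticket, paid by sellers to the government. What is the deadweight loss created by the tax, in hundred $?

Deadweight loss = $96 hundred.

Without the tax, 454 − 4p = 2p + 70 gives 6p = 384, so p* = $64 and q* = 198.
With the tax collected from sellers, supply shifts: qs = 2(p − 12) + 70.
Solving gives q = 182 with consumers paying $68 and sellers receiving $56 (the $12 wedge).
Quantity falls by |ΔQ| = |198 − 182| = 16.
DWL = ½ · t · |ΔQ| = ½ · 12 · 16 = $96.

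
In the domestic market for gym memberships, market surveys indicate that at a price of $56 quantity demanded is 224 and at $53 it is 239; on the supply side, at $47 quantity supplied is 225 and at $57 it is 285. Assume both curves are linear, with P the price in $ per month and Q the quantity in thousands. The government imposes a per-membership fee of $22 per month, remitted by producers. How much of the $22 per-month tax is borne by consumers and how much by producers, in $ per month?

Demand slope: (239 − 224)/(53 − 56) = -5, so Qd = 504 − 5P.
Supply slope: (285 − 225)/(57 − 47) = 6, so Qs = 6P − 57.
Before the tax: set 504 − 5P = 6P − 57 → P* = $51, Q* = 249.
With the tax collected from producers, supply shifts: Qs = 6(P − 22) − 57.
New equilibrium: consumers pay $63, producers receive $41, Q = 189. (Wedge: Pb − Ps = 22.)
Burden on consumers: $12; on producers: $10. (They sum to $22.)
The less price-elastic side of the market bears the larger share of a per-unit tax.

Consumers bear $12 per month; producers bear $10 per month.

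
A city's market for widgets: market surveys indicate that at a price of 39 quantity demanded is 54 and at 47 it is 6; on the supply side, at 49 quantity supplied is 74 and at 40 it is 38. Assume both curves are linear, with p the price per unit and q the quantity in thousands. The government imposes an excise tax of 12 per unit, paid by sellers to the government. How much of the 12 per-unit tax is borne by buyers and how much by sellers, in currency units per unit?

Buyers bear 4.8 per unit; sellers bear 7.2 per unit.

Demand slope: (6 − 54)/(47 − 39) = -6, so qd = 288 − 6p.
Supply slope: (38 − 74)/(40 − 49) = 4, so qs = 4p − 122.
Before the tax: set 288 − 6p = 4p − 122 → p* = 41, q* = 42.
With the tax collected from sellers, supply shifts: qs = 4(p − 12) − 122.
New equilibrium: buyers pay 45.8, sellers receive 33.8, q = 13.2. (Wedge: pb − ps = 12.)
Burden on buyers: 4.8; on sellers: 7.2. (They sum to 12.)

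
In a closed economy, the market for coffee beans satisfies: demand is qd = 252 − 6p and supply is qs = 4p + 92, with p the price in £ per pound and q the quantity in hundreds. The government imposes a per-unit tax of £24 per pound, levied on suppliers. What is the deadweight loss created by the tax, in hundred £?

Before the tax: set 252 − 6p = 4p + 92 → p* = £16, q* = 156.
With the tax collected from suppliers, supply shifts: qs = 4(p − 24) + 92.
New equilibrium: buyers pay £25.6, suppliers receive £1.6, q = 98.4. (Wedge: pb − ps = 24.)
Quantity falls by |ΔQ| = |156 − 98.4| = 57.6.
DWL = ½ · t · |ΔQ| = ½ · 24 · 57.6 = £691.2.

Deadweight loss = £691.2 hundred.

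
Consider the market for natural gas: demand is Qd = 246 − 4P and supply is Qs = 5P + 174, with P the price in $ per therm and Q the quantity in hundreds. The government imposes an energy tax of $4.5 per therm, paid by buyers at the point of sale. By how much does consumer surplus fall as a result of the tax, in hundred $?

Before the tax: set 246 − 4P = 5P + 174 → P* = $8, Q* = 214.
With the tax collected from buyers, demand (in seller-price terms) shifts: Qd = 246 − 4(P + 4.5).
New equilibrium: buyers pay $10.5, producers receive $6, Q = 204. (Wedge: Pb − Ps = 4.5.)
ΔCS is the trapezoid between Q = 204 and Q = 214 of height $2.5: ½ · (214 + 204) · 2.5 = $522.5.

Consumer surplus falls by $522.5 hundred.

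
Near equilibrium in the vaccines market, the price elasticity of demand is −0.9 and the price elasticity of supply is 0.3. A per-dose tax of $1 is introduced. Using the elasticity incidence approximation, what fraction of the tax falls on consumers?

Incidence ratio: consumers' share ≈ εs / (εs + |εd|) = 0.3 / (0.3 + 0.9) = 0.25.
Supply is the less elastic side, so consumers bear the smaller share.

Consumers' share ≈ 0.25.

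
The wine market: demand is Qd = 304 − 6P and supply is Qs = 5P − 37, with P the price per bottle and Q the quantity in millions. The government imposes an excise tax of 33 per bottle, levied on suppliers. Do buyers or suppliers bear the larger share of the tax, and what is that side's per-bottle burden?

Suppliers bear the larger share: 18 per bottle.

Without the tax, 304 − 6P = 5P − 37 gives 11P = 341, so P* = 31 and Q* = 118.
With the tax collected from suppliers, supply shifts: Qs = 5(P − 33) − 37.
New equilibrium: buyers pay 46, suppliers receive 13, Q = 28. (Wedge: Pb − Ps = 33.)
Per-bottle burden: buyers 15, suppliers 18.
Suppliers take the larger share because supply is less price-elastic here (demand slope 6 vs supply slope 5).
The less price-elastic side of the market bears the larger share of a per-unit tax.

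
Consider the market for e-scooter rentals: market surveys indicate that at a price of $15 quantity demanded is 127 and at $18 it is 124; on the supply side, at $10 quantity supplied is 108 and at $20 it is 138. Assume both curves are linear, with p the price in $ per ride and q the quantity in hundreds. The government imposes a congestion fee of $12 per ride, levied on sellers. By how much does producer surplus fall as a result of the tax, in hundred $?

Producer surplus falls by $364.5 hundred.

Demand slope: (124 − 127)/(18 − 15) = -1, so qd = 142 − p.
Supply slope: (138 − 108)/(20 − 10) = 3, so qs = 3p + 78.
Without the tax, 142 − p = 3p + 78 gives 4p = 64, so p* = $16 and q* = 126.
With the tax collected from sellers, supply shifts: qs = 3(p − 12) + 78.
Solving gives q = 117 with buyers paying $25 and sellers receiving $13 (the $12 wedge).
ΔPS is the trapezoid between Q = 117 and Q = 126 of height $3: ½ · (126 + 117) · 3 = $364.5.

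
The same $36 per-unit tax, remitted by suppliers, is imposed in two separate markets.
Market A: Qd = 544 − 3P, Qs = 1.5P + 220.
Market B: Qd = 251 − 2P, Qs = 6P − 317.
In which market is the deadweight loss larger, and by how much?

Market A: pre-tax P* = $72, Q* = 328; post-tax Q = 292; deadweight loss = $648.
Market B: pre-tax P* = $71, Q* = 109; post-tax Q = 55; deadweight loss = $972.
Difference: $648 vs $972 → market B is larger by $324.

Market B, by $324.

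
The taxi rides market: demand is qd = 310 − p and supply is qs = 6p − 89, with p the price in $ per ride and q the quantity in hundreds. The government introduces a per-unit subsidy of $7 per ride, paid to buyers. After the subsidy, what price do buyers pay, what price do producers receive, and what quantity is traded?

Buyers pay $51; producers receive $58; quantity = 259.

Without the subsidy, 310 − p = 6p − 89 gives 7p = 399, so p* = $57 and q* = 253.
With a per-unit subsidy paid to buyers, each effectively pays p − 7, so demand becomes qd = 310 − (p − 7).
Solving gives q = 259 with buyers paying $51 and producers receiving $58 (the $7 wedge).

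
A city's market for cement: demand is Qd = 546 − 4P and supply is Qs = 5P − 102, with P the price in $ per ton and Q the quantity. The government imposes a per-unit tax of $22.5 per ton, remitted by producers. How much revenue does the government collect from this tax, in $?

Without the tax, 546 − 4P = 5P − 102 gives 9P = 648, so P* = $72 and Q* = 258.
With the tax collected from producers, supply shifts: Qs = 5(P − 22.5) − 102.
Solving gives Q = 208 with buyers paying $84.5 and producers receiving $62 (the $22.5 wedge).
Revenue = t · Q = 22.5 · 208 = $4680.

Tax revenue = $4680.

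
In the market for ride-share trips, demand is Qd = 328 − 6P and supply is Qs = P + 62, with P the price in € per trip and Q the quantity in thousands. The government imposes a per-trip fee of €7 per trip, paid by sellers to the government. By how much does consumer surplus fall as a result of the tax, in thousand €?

Without the tax, 328 − 6P = P + 62 gives 7P = 266, so P* = €38 and Q* = 100.
With the tax collected from sellers, supply shifts: Qs = (P − 7) + 62.
Solving gives Q = 94 with consumers paying €39 and sellers receiving €32 (the €7 wedge).
ΔCS is the trapezoid between Q = 94 and Q = 100 of height €1: ½ · (100 + 94) · 1 = €97.

Consumer surplus falls by €97 thousand.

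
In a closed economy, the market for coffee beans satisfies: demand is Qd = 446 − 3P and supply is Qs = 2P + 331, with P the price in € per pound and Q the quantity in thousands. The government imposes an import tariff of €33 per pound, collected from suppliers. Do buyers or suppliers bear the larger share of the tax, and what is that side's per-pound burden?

Before the tax: set 446 − 3P = 2P + 331 → P* = €23, Q* = 377.
With the tax collected from suppliers, supply shifts: Qs = 2(P − 33) + 331.
New equilibrium: buyers pay €36.2, suppliers receive €3.2, Q = 337.4. (Wedge: Pb − Ps = 33.)
Per-pound burden: buyers €13.2, suppliers €19.8.
Suppliers take the larger share because supply is less price-elastic here (demand slope 3 vs supply slope 2).

Suppliers bear the larger share: €19.8 per pound.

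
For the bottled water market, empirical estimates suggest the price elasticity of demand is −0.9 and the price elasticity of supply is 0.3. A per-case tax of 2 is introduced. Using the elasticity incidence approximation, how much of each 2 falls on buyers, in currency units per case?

Buyers bear ≈ 0.5 per case.

Incidence ratio: buyers' share ≈ εs / (εs + |εd|) = 0.3 / (0.3 + 0.9) = 0.25.
So buyers bear ≈ 0.25 × 2 = 0.5; sellers bear 1.5.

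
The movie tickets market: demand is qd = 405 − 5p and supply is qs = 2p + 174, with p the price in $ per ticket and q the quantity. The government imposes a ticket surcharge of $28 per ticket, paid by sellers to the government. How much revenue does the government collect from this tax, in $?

Tax revenue = $5600.

Before the tax: set 405 − 5p = 2p + 174 → p* = $33, q* = 240.
With the tax collected from sellers, supply shifts: qs = 2(p − 28) + 174.
New equilibrium: consumers pay $41, sellers receive $13, q = 200. (Wedge: pb − ps = 28.)
Revenue = t · Q = 28 · 200 = $5600.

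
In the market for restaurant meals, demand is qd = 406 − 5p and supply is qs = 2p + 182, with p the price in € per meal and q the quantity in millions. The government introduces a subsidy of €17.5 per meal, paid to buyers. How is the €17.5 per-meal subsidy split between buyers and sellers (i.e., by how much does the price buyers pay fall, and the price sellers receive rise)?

Buyers gain €5 per meal; sellers gain €12.5 per meal.

Without the subsidy, 406 − 5p = 2p + 182 gives 7p = 224, so p* = €32 and q* = 246.
With a per-unit subsidy paid to buyers, each effectively pays p − 17.5, so demand becomes qd = 406 − 5(p − 17.5).
Solving gives q = 271 with buyers paying €27 and sellers receiving €44.5 (the €17.5 wedge).
Gain to buyers: €5; to sellers: €12.5. (They sum to €17.5.)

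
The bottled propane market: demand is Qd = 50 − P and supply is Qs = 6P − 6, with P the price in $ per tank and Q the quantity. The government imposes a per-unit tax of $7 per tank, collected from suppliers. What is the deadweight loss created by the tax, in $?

Deadweight loss = $21.

Without the tax, 50 − P = 6P − 6 gives 7P = 56, so P* = $8 and Q* = 42.
With the tax collected from suppliers, supply shifts: Qs = 6(P − 7) − 6.
Solving gives Q = 36 with consumers paying $14 and suppliers receiving $7 (the $7 wedge).
Quantity falls by |ΔQ| = |42 − 36| = 6.
DWL = ½ · t · |ΔQ| = ½ · 7 · 6 = $21.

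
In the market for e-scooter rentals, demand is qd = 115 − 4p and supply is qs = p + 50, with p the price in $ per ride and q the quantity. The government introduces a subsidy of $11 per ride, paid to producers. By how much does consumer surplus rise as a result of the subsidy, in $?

Consumer surplus rises by $148.28.

Before the subsidy: set 115 − 4p = p + 50 → p* = $13, q* = 63.
With a per-unit subsidy paid to producers, each receives p + 11 per unit sold, so supply becomes qs = (p + 11) + 50.
Solving gives q = 71.8 with buyers paying $10.8 and producers receiving $21.8 (the $11 wedge).
ΔCS is the trapezoid between Q = 71.8 and Q = 63 of height $2.2: ½ · (63 + 71.8) · 2.2 = $148.28.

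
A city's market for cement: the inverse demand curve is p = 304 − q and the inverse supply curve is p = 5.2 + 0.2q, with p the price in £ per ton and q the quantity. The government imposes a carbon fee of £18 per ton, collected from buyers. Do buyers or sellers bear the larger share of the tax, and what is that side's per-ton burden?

Rewrite in direct form: qd = 304 − p and qs = 5p − 26.
Without the tax, 304 − p = 5p − 26 gives 6p = 330, so p* = £55 and q* = 249.
With the tax collected from buyers, demand (in seller-price terms) shifts: qd = 304 − (p + 18).
Solving gives q = 234 with buyers paying £70 and sellers receiving £52 (the £18 wedge).
Per-ton burden: buyers £15, sellers £3.
Buyers take the larger share because demand is less price-elastic here (demand slope 1 vs supply slope 5).
The less price-elastic side of the market bears the larger share of a per-unit tax.

Buyers bear the larger share: £15 per ton.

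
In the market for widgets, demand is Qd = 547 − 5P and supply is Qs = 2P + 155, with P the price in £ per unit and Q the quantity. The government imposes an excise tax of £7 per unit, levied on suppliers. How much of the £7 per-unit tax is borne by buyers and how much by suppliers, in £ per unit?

Without the tax, 547 − 5P = 2P + 155 gives 7P = 392, so P* = £56 and Q* = 267.
With the tax collected from suppliers, supply shifts: Qs = 2(P − 7) + 155.
New equilibrium: buyers pay £58, suppliers receive £51, Q = 257. (Wedge: Pb − Ps = 7.)
Burden on buyers: £2; on suppliers: £5. (They sum to £7.)
The less price-elastic side of the market bears the larger share of a per-unit tax.

Buyers bear £2 per unit; suppliers bear £5 per unit.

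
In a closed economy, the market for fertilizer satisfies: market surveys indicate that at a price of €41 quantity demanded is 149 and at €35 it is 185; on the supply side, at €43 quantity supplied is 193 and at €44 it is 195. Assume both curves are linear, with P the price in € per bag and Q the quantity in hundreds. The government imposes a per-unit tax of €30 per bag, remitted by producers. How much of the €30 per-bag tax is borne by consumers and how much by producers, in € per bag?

Consumers bear €7.5 per bag; producers bear €22.5 per bag.

Demand slope: (185 − 149)/(35 − 41) = -6, so Qd = 395 − 6P.
Supply slope: (195 − 193)/(44 − 43) = 2, so Qs = 2P + 107.
Without the tax, 395 − 6P = 2P + 107 gives 8P = 288, so P* = €36 and Q* = 179.
With the tax collected from producers, supply shifts: Qs = 2(P − 30) + 107.
Solving gives Q = 134 with consumers paying €43.5 and producers receiving €13.5 (the €30 wedge).
Burden on consumers: €7.5; on producers: €22.5. (They sum to €30.)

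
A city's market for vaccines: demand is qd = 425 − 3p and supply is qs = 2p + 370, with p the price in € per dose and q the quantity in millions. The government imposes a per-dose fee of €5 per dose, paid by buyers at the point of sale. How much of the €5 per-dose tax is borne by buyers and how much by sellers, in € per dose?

Buyers bear €2 per dose; sellers bear €3 per dose.

Without the tax, 425 − 3p = 2p + 370 gives 5p = 55, so p* = €11 and q* = 392.
With the tax collected from buyers, demand (in seller-price terms) shifts: qd = 425 − 3(p + 5).
Solving gives q = 386 with buyers paying €13 and sellers receiving €8 (the €5 wedge).
Burden on buyers: €2; on sellers: €3. (They sum to €5.)
The less price-elastic side of the market bears the larger share of a per-unit tax.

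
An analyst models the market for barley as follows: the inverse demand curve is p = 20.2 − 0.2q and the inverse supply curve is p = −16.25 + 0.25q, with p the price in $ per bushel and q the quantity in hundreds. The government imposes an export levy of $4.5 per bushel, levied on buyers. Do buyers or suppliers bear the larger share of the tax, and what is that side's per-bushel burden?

Inverting to q(p) form: qd = 101 − 5p; qs = 4p + 65.
Without the tax, 101 − 5p = 4p + 65 gives 9p = 36, so p* = $4 and q* = 81.
With the tax collected from buyers, demand (in seller-price terms) shifts: qd = 101 − 5(p + 4.5).
Solving gives q = 71 with buyers paying $6 and suppliers receiving $1.5 (the $4.5 wedge).
Per-bushel burden: buyers $2, suppliers $2.5.
Suppliers take the larger share because supply is less price-elastic here (demand slope 5 vs supply slope 4).

Suppliers bear the larger share: $2.5 per bushel.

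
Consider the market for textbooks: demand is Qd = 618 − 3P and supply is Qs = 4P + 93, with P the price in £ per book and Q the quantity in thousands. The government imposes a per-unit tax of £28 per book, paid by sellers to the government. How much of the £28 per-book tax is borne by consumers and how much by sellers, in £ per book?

Consumers bear £16 per book; sellers bear £12 per book.

Before the tax: set 618 − 3P = 4P + 93 → P* = £75, Q* = 393.
With the tax collected from sellers, supply shifts: Qs = 4(P − 28) + 93.
Solving gives Q = 345 with consumers paying £91 and sellers receiving £63 (the £28 wedge).
Burden on consumers: £16; on sellers: £12. (They sum to £28.)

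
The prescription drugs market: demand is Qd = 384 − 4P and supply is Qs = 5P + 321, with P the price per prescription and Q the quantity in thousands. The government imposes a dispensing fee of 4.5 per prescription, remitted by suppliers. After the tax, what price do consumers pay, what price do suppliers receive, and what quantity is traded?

Before the tax: set 384 − 4P = 5P + 321 → P* = 7, Q* = 356.
With the tax collected from suppliers, supply shifts: Qs = 5(P − 4.5) + 321.
New equilibrium: consumers pay 9.5, suppliers receive 5, Q = 346. (Wedge: Pb − Ps = 4.5.)

Consumers pay 9.5; suppliers receive 5; quantity = 346.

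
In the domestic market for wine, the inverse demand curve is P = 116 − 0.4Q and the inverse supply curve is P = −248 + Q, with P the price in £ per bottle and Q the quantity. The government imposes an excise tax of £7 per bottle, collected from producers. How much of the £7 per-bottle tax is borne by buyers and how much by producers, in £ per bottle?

Inverting to Q(P) form: Qd = 290 − 2.5P; Qs = P + 248.
Before the tax: set 290 − 2.5P = P + 248 → P* = £12, Q* = 260.
With the tax collected from producers, supply shifts: Qs = (P − 7) + 248.
New equilibrium: buyers pay £14, producers receive £7, Q = 255. (Wedge: Pb − Ps = 7.)
Burden on buyers: £2; on producers: £5. (They sum to £7.)
The less price-elastic side of the market bears the larger share of a per-unit tax.

Buyers bear £2 per bottle; producers bear £5 per bottle.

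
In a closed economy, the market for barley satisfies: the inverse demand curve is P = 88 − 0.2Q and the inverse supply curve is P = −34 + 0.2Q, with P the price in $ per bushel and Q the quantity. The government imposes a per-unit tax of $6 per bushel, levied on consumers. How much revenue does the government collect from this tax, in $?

Rewrite in direct form: Qd = 440 − 5P and Qs = 5P + 170.
Without the tax, 440 − 5P = 5P + 170 gives 10P = 270, so P* = $27 and Q* = 305.
With the tax collected from consumers, demand (in seller-price terms) shifts: Qd = 440 − 5(P + 6).
New equilibrium: consumers pay $30, producers receive $24, Q = 290. (Wedge: Pb − Ps = 6.)
Revenue = t · Q = 6 · 290 = $1740.

Tax revenue = $1740.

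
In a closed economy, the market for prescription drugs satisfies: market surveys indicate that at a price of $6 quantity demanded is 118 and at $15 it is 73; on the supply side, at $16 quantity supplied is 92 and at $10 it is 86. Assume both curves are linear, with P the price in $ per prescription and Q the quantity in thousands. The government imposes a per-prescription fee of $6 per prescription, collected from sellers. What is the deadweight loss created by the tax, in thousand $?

Deadweight loss = $15 thousand.

Demand slope: (73 − 118)/(15 − 6) = -5, so Qd = 148 − 5P.
Supply slope: (86 − 92)/(10 − 16) = 1, so Qs = P + 76.
Without the tax, 148 − 5P = P + 76 gives 6P = 72, so P* = $12 and Q* = 88.
With the tax collected from sellers, supply shifts: Qs = (P − 6) + 76.
Solving gives Q = 83 with buyers paying $13 and sellers receiving $7 (the $6 wedge).
Quantity falls by |ΔQ| = |88 − 83| = 5.
DWL = ½ · t · |ΔQ| = ½ · 6 · 5 = $15.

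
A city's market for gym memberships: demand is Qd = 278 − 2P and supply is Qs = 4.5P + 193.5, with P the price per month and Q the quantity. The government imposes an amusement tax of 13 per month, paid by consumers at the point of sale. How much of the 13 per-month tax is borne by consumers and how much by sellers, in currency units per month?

Consumers bear 9 per month; sellers bear 4 per month.

Without the tax, 278 − 2P = 4.5P + 193.5 gives 6.5P = 84.5, so P* = 13 and Q* = 252.
With the tax collected from consumers, demand (in seller-price terms) shifts: Qd = 278 − 2(P + 13).
New equilibrium: consumers pay 22, sellers receive 9, Q = 234. (Wedge: Pb − Ps = 13.)
Burden on consumers: 9; on sellers: 4. (They sum to 13.)
The less price-elastic side of the market bears the larger share of a per-unit tax.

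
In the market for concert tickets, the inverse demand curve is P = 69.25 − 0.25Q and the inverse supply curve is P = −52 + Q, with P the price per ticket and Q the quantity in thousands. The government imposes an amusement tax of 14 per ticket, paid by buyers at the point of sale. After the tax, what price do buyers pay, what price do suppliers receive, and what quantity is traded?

Rewrite in direct form: Qd = 277 − 4P and Qs = P + 52.
Without the tax, 277 − 4P = P + 52 gives 5P = 225, so P* = 45 and Q* = 97.
With the tax collected from buyers, demand (in seller-price terms) shifts: Qd = 277 − 4(P + 14).
Solving gives Q = 85.8 with buyers paying 47.8 and suppliers receiving 33.8 (the 14 wedge).

Buyers pay 47.8; suppliers receive 33.8; quantity = 85.8.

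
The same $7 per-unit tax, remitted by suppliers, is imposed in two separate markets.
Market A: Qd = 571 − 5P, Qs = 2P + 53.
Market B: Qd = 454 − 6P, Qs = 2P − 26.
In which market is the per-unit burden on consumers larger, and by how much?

Market A, by $0.25.

Market A: pre-tax P* = $74, Q* = 201; post-tax Q = 191; per-unit burden on consumers = $2.
Market B: pre-tax P* = $60, Q* = 94; post-tax Q = 83.5; per-unit burden on consumers = $1.75.
Difference: $2 vs $1.75 → market A is larger by $0.25.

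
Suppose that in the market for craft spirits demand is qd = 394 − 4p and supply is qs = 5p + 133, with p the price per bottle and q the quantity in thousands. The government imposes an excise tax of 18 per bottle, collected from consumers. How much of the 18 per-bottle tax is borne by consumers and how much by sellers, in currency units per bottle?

Consumers bear 10 per bottle; sellers bear 8 per bottle.

Before the tax: set 394 − 4p = 5p + 133 → p* = 29, q* = 278.
With the tax collected from consumers, demand (in seller-price terms) shifts: qd = 394 − 4(p + 18).
New equilibrium: consumers pay 39, sellers receive 21, q = 238. (Wedge: pb − ps = 18.)
Burden on consumers: 10; on sellers: 8. (They sum to 18.)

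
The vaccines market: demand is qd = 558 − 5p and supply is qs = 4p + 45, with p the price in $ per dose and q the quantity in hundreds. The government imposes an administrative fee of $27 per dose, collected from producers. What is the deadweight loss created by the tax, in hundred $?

Before the tax: set 558 − 5p = 4p + 45 → p* = $57, q* = 273.
With the tax collected from producers, supply shifts: qs = 4(p − 27) + 45.
New equilibrium: buyers pay $69, producers receive $42, q = 213. (Wedge: pb − ps = 27.)
Quantity falls by |ΔQ| = |273 − 213| = 60.
DWL = ½ · t · |ΔQ| = ½ · 27 · 60 = $810.

Deadweight loss = $810 hundred.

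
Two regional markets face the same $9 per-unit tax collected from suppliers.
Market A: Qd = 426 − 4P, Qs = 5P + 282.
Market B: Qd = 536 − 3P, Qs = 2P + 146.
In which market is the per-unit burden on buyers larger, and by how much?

Market A, by $1.4.

Market A: pre-tax P* = $16, Q* = 362; post-tax Q = 342; per-unit burden on buyers = $5.
Market B: pre-tax P* = $78, Q* = 302; post-tax Q = 291.2; per-unit burden on buyers = $3.6.
Difference: $5 vs $3.6 → market A is larger by $1.4.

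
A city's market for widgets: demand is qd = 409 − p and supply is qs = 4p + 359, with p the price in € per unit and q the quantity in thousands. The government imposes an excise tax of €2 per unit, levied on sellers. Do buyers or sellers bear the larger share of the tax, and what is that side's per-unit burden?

Without the tax, 409 − p = 4p + 359 gives 5p = 50, so p* = €10 and q* = 399.
With the tax collected from sellers, supply shifts: qs = 4(p − 2) + 359.
New equilibrium: buyers pay €11.6, sellers receive €9.6, q = 397.4. (Wedge: pb − ps = 2.)
Per-unit burden: buyers €1.6, sellers €0.4.
Buyers take the larger share because demand is less price-elastic here (demand slope 1 vs supply slope 4).
The less price-elastic side of the market bears the larger share of a per-unit tax.

Buyers bear the larger share: €1.6 per unit.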